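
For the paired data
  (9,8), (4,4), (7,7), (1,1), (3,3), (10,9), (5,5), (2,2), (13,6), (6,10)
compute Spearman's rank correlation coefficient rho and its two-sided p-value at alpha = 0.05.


Step 1: Rank x and y separately (midranks; no ties here).
rank(x): 9->8, 4->4, 7->7, 1->1, 3->3, 10->9, 5->5, 2->2, 13->10, 6->6
rank(y): 8->8, 4->4, 7->7, 1->1, 3->3, 9->9, 5->5, 2->2, 6->6, 10->10
Step 2: d_i = R_x(i) - R_y(i); compute d_i^2.
  (8-8)^2=0, (4-4)^2=0, (7-7)^2=0, (1-1)^2=0, (3-3)^2=0, (9-9)^2=0, (5-5)^2=0, (2-2)^2=0, (10-6)^2=16, (6-10)^2=16
sum(d^2) = 32.
Step 3: rho = 1 - 6*32 / (10*(10^2 - 1)) = 1 - 192/990 = 0.806061.
Step 4: Under H0, t = rho * sqrt((n-2)/(1-rho^2)) = 3.8522 ~ t(8).
Step 5: Two-sided p-value from the t-distribution with 8 df = 0.004862.
Step 6: alpha = 0.05. reject H0.

rho = 0.8061, p = 0.004862, reject H0 at alpha = 0.05.


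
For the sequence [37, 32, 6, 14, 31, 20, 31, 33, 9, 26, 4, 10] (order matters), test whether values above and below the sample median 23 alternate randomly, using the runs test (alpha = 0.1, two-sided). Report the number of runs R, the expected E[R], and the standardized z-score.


Step 1: Compute median = 23; label A = above, B = below.
Labels in order: AABBABAABABB  (n_A = 6, n_B = 6)
Step 2: Count runs R = 8.
Step 3: Under H0 (random ordering), E[R] = 2*n_A*n_B/(n_A+n_B) + 1 = 2*6*6/12 + 1 = 7.0000.
        Var[R] = 2*n_A*n_B*(2*n_A*n_B - n_A - n_B) / ((n_A+n_B)^2 * (n_A+n_B-1)) = 4320/1584 = 2.7273.
        SD[R] = 1.6514.
Step 4: Continuity-corrected z = (R - 0.5 - E[R]) / SD[R] = (8 - 0.5 - 7.0000) / 1.6514 = 0.3028.
Step 5: Two-sided p-value via normal approximation = 2*(1 - Phi(|z|)) = 0.762069.
Step 6: alpha = 0.1. fail to reject H0.

R = 8, z = 0.3028, p = 0.762069, fail to reject H0.


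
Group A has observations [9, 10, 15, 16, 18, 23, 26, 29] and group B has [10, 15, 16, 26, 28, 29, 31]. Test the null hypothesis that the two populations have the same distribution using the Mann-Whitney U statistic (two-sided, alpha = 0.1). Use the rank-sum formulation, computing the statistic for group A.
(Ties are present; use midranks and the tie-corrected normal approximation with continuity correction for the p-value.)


Step 1: Combine and sort all 15 observations; assign midranks.
sorted (value, group): (9,X), (10,X), (10,Y), (15,X), (15,Y), (16,X), (16,Y), (18,X), (23,X), (26,X), (26,Y), (28,Y), (29,X), (29,Y), (31,Y)
ranks: 9->1, 10->2.5, 10->2.5, 15->4.5, 15->4.5, 16->6.5, 16->6.5, 18->8, 23->9, 26->10.5, 26->10.5, 28->12, 29->13.5, 29->13.5, 31->15
Step 2: Rank sum for X: R1 = 1 + 2.5 + 4.5 + 6.5 + 8 + 9 + 10.5 + 13.5 = 55.5.
Step 3: U_X = R1 - n1(n1+1)/2 = 55.5 - 8*9/2 = 55.5 - 36 = 19.5.
       U_Y = n1*n2 - U_X = 56 - 19.5 = 36.5.
Step 4: Ties are present, so use the tie-corrected normal approximation (with continuity correction) for the p-value.
Step 5: p-value = 0.352381; compare to alpha = 0.1. fail to reject H0.

U_X = 19.5, p = 0.352381, fail to reject H0 at alpha = 0.1.


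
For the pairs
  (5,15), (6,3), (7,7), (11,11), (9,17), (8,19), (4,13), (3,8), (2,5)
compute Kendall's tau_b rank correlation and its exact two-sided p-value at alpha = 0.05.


Step 1: Enumerate the 36 unordered pairs (i,j) with i<j and classify each by sign(x_j-x_i) * sign(y_j-y_i).
  (1,2):dx=+1,dy=-12->D; (1,3):dx=+2,dy=-8->D; (1,4):dx=+6,dy=-4->D; (1,5):dx=+4,dy=+2->C
  (1,6):dx=+3,dy=+4->C; (1,7):dx=-1,dy=-2->C; (1,8):dx=-2,dy=-7->C; (1,9):dx=-3,dy=-10->C
  (2,3):dx=+1,dy=+4->C; (2,4):dx=+5,dy=+8->C; (2,5):dx=+3,dy=+14->C; (2,6):dx=+2,dy=+16->C
  (2,7):dx=-2,dy=+10->D; (2,8):dx=-3,dy=+5->D; (2,9):dx=-4,dy=+2->D; (3,4):dx=+4,dy=+4->C
  (3,5):dx=+2,dy=+10->C; (3,6):dx=+1,dy=+12->C; (3,7):dx=-3,dy=+6->D; (3,8):dx=-4,dy=+1->D
  (3,9):dx=-5,dy=-2->C; (4,5):dx=-2,dy=+6->D; (4,6):dx=-3,dy=+8->D; (4,7):dx=-7,dy=+2->D
  (4,8):dx=-8,dy=-3->C; (4,9):dx=-9,dy=-6->C; (5,6):dx=-1,dy=+2->D; (5,7):dx=-5,dy=-4->C
  (5,8):dx=-6,dy=-9->C; (5,9):dx=-7,dy=-12->C; (6,7):dx=-4,dy=-6->C; (6,8):dx=-5,dy=-11->C
  (6,9):dx=-6,dy=-14->C; (7,8):dx=-1,dy=-5->C; (7,9):dx=-2,dy=-8->C; (8,9):dx=-1,dy=-3->C
Step 2: C = 24, D = 12, total pairs = 36.
Step 3: tau = (C - D)/(n(n-1)/2) = (24 - 12)/36 = 0.333333.
Step 4: Exact two-sided p-value (enumerate n! = 362880 permutations of y under H0): p = 0.259518.
Step 5: alpha = 0.05. fail to reject H0.

tau_b = 0.3333 (C=24, D=12), p = 0.259518, fail to reject H0.


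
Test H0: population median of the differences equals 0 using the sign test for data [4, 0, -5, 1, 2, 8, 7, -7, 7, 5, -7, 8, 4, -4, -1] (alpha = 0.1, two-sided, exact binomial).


Step 1: Discard zero differences. Original n = 15; n_eff = number of nonzero differences = 14.
Nonzero differences (with sign): +4, -5, +1, +2, +8, +7, -7, +7, +5, -7, +8, +4, -4, -1
Step 2: Count signs: positive = 9, negative = 5.
Step 3: Under H0: P(positive) = 0.5, so the number of positives S ~ Bin(14, 0.5).
Step 4: Two-sided exact p-value = sum of Bin(14,0.5) probabilities at or below the observed probability = 0.423950.
Step 5: alpha = 0.1. fail to reject H0.

n_eff = 14, pos = 9, neg = 5, p = 0.423950, fail to reject H0.


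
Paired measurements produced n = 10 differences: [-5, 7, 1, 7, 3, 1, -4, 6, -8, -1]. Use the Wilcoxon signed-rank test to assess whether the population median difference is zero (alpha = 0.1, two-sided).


Step 1: Drop any zero differences (none here) and take |d_i|.
|d| = [5, 7, 1, 7, 3, 1, 4, 6, 8, 1]
Step 2: Midrank |d_i| (ties get averaged ranks).
ranks: |5|->6, |7|->8.5, |1|->2, |7|->8.5, |3|->4, |1|->2, |4|->5, |6|->7, |8|->10, |1|->2
Step 3: Attach original signs; sum ranks with positive sign and with negative sign.
W+ = 8.5 + 2 + 8.5 + 4 + 2 + 7 = 32
W- = 6 + 5 + 10 + 2 = 23
(Check: W+ + W- = 55 should equal n(n+1)/2 = 55.)
Step 4: Test statistic W = min(W+, W-) = 23.
Step 5: Ties in |d|, so use the tie-corrected normal approximation.
        E[W] = n(n+1)/4 = 10*11/4 = 27.5.
        Tie groups: |d|=1 (t=3), |d|=7 (t=2); sum(t^3 - t) = 30.
        Var[W] = n(n+1)(2n+1)/24 - sum(t^3-t)/48 = 2310/24 - 30/48 = 95.625.
        z = (W - E[W]) / sqrt(Var[W]) = (23 - 27.5) / 9.7788 = -0.4602.
        Two-sided p = 2*Phi(z) = 0.645388.
Step 6: alpha = 0.1. fail to reject H0.

W+ = 32, W- = 23, W = min = 23, p = 0.645388, fail to reject H0.


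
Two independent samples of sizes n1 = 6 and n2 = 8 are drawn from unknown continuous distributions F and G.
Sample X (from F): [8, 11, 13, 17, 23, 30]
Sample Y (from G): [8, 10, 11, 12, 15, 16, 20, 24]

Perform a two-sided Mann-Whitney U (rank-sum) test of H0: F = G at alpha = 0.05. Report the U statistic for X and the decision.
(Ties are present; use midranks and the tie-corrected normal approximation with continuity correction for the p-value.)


Step 1: Combine and sort all 14 observations; assign midranks.
sorted (value, group): (8,X), (8,Y), (10,Y), (11,X), (11,Y), (12,Y), (13,X), (15,Y), (16,Y), (17,X), (20,Y), (23,X), (24,Y), (30,X)
ranks: 8->1.5, 8->1.5, 10->3, 11->4.5, 11->4.5, 12->6, 13->7, 15->8, 16->9, 17->10, 20->11, 23->12, 24->13, 30->14
Step 2: Rank sum for X: R1 = 1.5 + 4.5 + 7 + 10 + 12 + 14 = 49.
Step 3: U_X = R1 - n1(n1+1)/2 = 49 - 6*7/2 = 49 - 21 = 28.
       U_Y = n1*n2 - U_X = 48 - 28 = 20.
Step 4: Ties are present, so use the tie-corrected normal approximation (with continuity correction) for the p-value.
Step 5: p-value = 0.650661; compare to alpha = 0.05. fail to reject H0.

U_X = 28, p = 0.650661, fail to reject H0 at alpha = 0.05.


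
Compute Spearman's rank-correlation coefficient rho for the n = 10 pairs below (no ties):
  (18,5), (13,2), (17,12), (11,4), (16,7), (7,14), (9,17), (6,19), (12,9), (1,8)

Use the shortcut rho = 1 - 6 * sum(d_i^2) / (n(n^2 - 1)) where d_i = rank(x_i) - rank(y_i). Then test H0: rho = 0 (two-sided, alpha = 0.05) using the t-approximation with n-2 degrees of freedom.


Step 1: Rank x and y separately (midranks; no ties here).
rank(x): 18->10, 13->7, 17->9, 11->5, 16->8, 7->3, 9->4, 6->2, 12->6, 1->1
rank(y): 5->3, 2->1, 12->7, 4->2, 7->4, 14->8, 17->9, 19->10, 9->6, 8->5
Step 2: d_i = R_x(i) - R_y(i); compute d_i^2.
  (10-3)^2=49, (7-1)^2=36, (9-7)^2=4, (5-2)^2=9, (8-4)^2=16, (3-8)^2=25, (4-9)^2=25, (2-10)^2=64, (6-6)^2=0, (1-5)^2=16
sum(d^2) = 244.
Step 3: rho = 1 - 6*244 / (10*(10^2 - 1)) = 1 - 1464/990 = -0.478788.
Step 4: Under H0, t = rho * sqrt((n-2)/(1-rho^2)) = -1.5425 ~ t(8).
Step 5: Two-sided p-value from the t-distribution with 8 df = 0.161523.
Step 6: alpha = 0.05. fail to reject H0.

rho = -0.4788, p = 0.161523, fail to reject H0 at alpha = 0.05.


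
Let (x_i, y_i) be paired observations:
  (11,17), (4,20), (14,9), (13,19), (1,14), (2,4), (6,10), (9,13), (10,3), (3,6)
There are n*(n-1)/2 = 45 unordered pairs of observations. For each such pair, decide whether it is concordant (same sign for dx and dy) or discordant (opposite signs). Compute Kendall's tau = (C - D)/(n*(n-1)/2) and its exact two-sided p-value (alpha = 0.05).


Step 1: Enumerate the 45 unordered pairs (i,j) with i<j and classify each by sign(x_j-x_i) * sign(y_j-y_i).
  (1,2):dx=-7,dy=+3->D; (1,3):dx=+3,dy=-8->D; (1,4):dx=+2,dy=+2->C; (1,5):dx=-10,dy=-3->C
  (1,6):dx=-9,dy=-13->C; (1,7):dx=-5,dy=-7->C; (1,8):dx=-2,dy=-4->C; (1,9):dx=-1,dy=-14->C
  (1,10):dx=-8,dy=-11->C; (2,3):dx=+10,dy=-11->D; (2,4):dx=+9,dy=-1->D; (2,5):dx=-3,dy=-6->C
  (2,6):dx=-2,dy=-16->C; (2,7):dx=+2,dy=-10->D; (2,8):dx=+5,dy=-7->D; (2,9):dx=+6,dy=-17->D
  (2,10):dx=-1,dy=-14->C; (3,4):dx=-1,dy=+10->D; (3,5):dx=-13,dy=+5->D; (3,6):dx=-12,dy=-5->C
  (3,7):dx=-8,dy=+1->D; (3,8):dx=-5,dy=+4->D; (3,9):dx=-4,dy=-6->C; (3,10):dx=-11,dy=-3->C
  (4,5):dx=-12,dy=-5->C; (4,6):dx=-11,dy=-15->C; (4,7):dx=-7,dy=-9->C; (4,8):dx=-4,dy=-6->C
  (4,9):dx=-3,dy=-16->C; (4,10):dx=-10,dy=-13->C; (5,6):dx=+1,dy=-10->D; (5,7):dx=+5,dy=-4->D
  (5,8):dx=+8,dy=-1->D; (5,9):dx=+9,dy=-11->D; (5,10):dx=+2,dy=-8->D; (6,7):dx=+4,dy=+6->C
  (6,8):dx=+7,dy=+9->C; (6,9):dx=+8,dy=-1->D; (6,10):dx=+1,dy=+2->C; (7,8):dx=+3,dy=+3->C
  (7,9):dx=+4,dy=-7->D; (7,10):dx=-3,dy=-4->C; (8,9):dx=+1,dy=-10->D; (8,10):dx=-6,dy=-7->C
  (9,10):dx=-7,dy=+3->D
Step 2: C = 25, D = 20, total pairs = 45.
Step 3: tau = (C - D)/(n(n-1)/2) = (25 - 20)/45 = 0.111111.
Step 4: Exact two-sided p-value (enumerate n! = 3628800 permutations of y under H0): p = 0.727490.
Step 5: alpha = 0.05. fail to reject H0.

tau_b = 0.1111 (C=25, D=20), p = 0.727490, fail to reject H0.


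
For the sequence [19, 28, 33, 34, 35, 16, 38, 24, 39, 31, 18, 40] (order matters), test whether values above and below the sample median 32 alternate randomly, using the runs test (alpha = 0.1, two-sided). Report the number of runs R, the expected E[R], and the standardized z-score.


Step 1: Compute median = 32; label A = above, B = below.
Labels in order: BBAAABABABBA  (n_A = 6, n_B = 6)
Step 2: Count runs R = 8.
Step 3: Under H0 (random ordering), E[R] = 2*n_A*n_B/(n_A+n_B) + 1 = 2*6*6/12 + 1 = 7.0000.
        Var[R] = 2*n_A*n_B*(2*n_A*n_B - n_A - n_B) / ((n_A+n_B)^2 * (n_A+n_B-1)) = 4320/1584 = 2.7273.
        SD[R] = 1.6514.
Step 4: Continuity-corrected z = (R - 0.5 - E[R]) / SD[R] = (8 - 0.5 - 7.0000) / 1.6514 = 0.3028.
Step 5: Two-sided p-value via normal approximation = 2*(1 - Phi(|z|)) = 0.762069.
Step 6: alpha = 0.1. fail to reject H0.

R = 8, z = 0.3028, p = 0.762069, fail to reject H0.


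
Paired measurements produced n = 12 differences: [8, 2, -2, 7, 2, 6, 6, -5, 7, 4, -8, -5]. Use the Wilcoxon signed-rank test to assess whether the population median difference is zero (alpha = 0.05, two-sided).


Step 1: Drop any zero differences (none here) and take |d_i|.
|d| = [8, 2, 2, 7, 2, 6, 6, 5, 7, 4, 8, 5]
Step 2: Midrank |d_i| (ties get averaged ranks).
ranks: |8|->11.5, |2|->2, |2|->2, |7|->9.5, |2|->2, |6|->7.5, |6|->7.5, |5|->5.5, |7|->9.5, |4|->4, |8|->11.5, |5|->5.5
Step 3: Attach original signs; sum ranks with positive sign and with negative sign.
W+ = 11.5 + 2 + 9.5 + 2 + 7.5 + 7.5 + 9.5 + 4 = 53.5
W- = 2 + 5.5 + 11.5 + 5.5 = 24.5
(Check: W+ + W- = 78 should equal n(n+1)/2 = 78.)
Step 4: Test statistic W = min(W+, W-) = 24.5.
Step 5: Ties in |d|, so use the tie-corrected normal approximation.
        E[W] = n(n+1)/4 = 12*13/4 = 39.
        Tie groups: |d|=2 (t=3), |d|=5 (t=2), |d|=6 (t=2), |d|=7 (t=2), |d|=8 (t=2); sum(t^3 - t) = 48.
        Var[W] = n(n+1)(2n+1)/24 - sum(t^3-t)/48 = 3900/24 - 48/48 = 161.5.
        z = (W - E[W]) / sqrt(Var[W]) = (24.5 - 39) / 12.7083 = -1.1410.
        Two-sided p = 2*Phi(z) = 0.253874.
Step 6: alpha = 0.05. fail to reject H0.

W+ = 53.5, W- = 24.5, W = min = 24.5, p = 0.253874, fail to reject H0.


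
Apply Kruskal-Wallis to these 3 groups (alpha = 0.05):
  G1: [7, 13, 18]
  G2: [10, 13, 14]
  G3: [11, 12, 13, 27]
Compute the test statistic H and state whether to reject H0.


Step 1: Combine all N = 10 observations and assign midranks.
sorted (value, group, rank): (7,G1,1), (10,G2,2), (11,G3,3), (12,G3,4), (13,G1,6), (13,G2,6), (13,G3,6), (14,G2,8), (18,G1,9), (27,G3,10)
Step 2: Sum ranks within each group.
R_1 = 16 (n_1 = 3)
R_2 = 16 (n_2 = 3)
R_3 = 23 (n_3 = 4)
Step 3: H = 12/(N(N+1)) * sum(R_i^2/n_i) - 3(N+1)
     = 12/(10*11) * (16^2/3 + 16^2/3 + 23^2/4) - 3*11
     = 0.109091 * 302.917 - 33
     = 0.045455.
Step 4: Ties present; correction factor C = 1 - 24/(10^3 - 10) = 0.975758. Corrected H = 0.045455 / 0.975758 = 0.046584.
Step 5: Under H0, H ~ chi^2(2); p-value = 0.976977.
Step 6: alpha = 0.05. fail to reject H0.

H = 0.0466, df = 2, p = 0.976977, fail to reject H0.


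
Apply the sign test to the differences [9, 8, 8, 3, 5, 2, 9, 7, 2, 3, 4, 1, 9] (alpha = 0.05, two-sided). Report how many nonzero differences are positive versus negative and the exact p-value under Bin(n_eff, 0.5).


Step 1: Discard zero differences. Original n = 13; n_eff = number of nonzero differences = 13.
Nonzero differences (with sign): +9, +8, +8, +3, +5, +2, +9, +7, +2, +3, +4, +1, +9
Step 2: Count signs: positive = 13, negative = 0.
Step 3: Under H0: P(positive) = 0.5, so the number of positives S ~ Bin(13, 0.5).
Step 4: Two-sided exact p-value = sum of Bin(13,0.5) probabilities at or below the observed probability = 0.000244.
Step 5: alpha = 0.05. reject H0.

n_eff = 13, pos = 13, neg = 0, p = 0.000244, reject H0.


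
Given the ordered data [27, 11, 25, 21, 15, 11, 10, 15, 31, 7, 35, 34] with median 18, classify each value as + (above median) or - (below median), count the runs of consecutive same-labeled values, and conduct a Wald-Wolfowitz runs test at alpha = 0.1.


Step 1: Compute median = 18; label A = above, B = below.
Labels in order: ABAABBBBABAA  (n_A = 6, n_B = 6)
Step 2: Count runs R = 7.
Step 3: Under H0 (random ordering), E[R] = 2*n_A*n_B/(n_A+n_B) + 1 = 2*6*6/12 + 1 = 7.0000.
        Var[R] = 2*n_A*n_B*(2*n_A*n_B - n_A - n_B) / ((n_A+n_B)^2 * (n_A+n_B-1)) = 4320/1584 = 2.7273.
        SD[R] = 1.6514.
Step 4: R = E[R], so z = 0 with no continuity correction.
Step 5: Two-sided p-value via normal approximation = 2*(1 - Phi(|z|)) = 1.000000.
Step 6: alpha = 0.1. fail to reject H0.

R = 7, z = 0.0000, p = 1.000000, fail to reject H0.


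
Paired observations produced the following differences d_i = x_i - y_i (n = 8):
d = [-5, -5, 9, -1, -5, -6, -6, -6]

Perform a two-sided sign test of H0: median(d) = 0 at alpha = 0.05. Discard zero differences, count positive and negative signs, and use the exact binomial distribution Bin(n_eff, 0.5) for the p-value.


Step 1: Discard zero differences. Original n = 8; n_eff = number of nonzero differences = 8.
Nonzero differences (with sign): -5, -5, +9, -1, -5, -6, -6, -6
Step 2: Count signs: positive = 1, negative = 7.
Step 3: Under H0: P(positive) = 0.5, so the number of positives S ~ Bin(8, 0.5).
Step 4: Two-sided exact p-value = sum of Bin(8,0.5) probabilities at or below the observed probability = 0.070312.
Step 5: alpha = 0.05. fail to reject H0.

n_eff = 8, pos = 1, neg = 7, p = 0.070312, fail to reject H0.


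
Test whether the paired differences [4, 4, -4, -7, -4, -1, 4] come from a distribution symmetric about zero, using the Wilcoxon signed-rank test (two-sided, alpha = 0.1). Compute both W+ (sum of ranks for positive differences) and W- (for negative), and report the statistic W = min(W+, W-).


Step 1: Drop any zero differences (none here) and take |d_i|.
|d| = [4, 4, 4, 7, 4, 1, 4]
Step 2: Midrank |d_i| (ties get averaged ranks).
ranks: |4|->4, |4|->4, |4|->4, |7|->7, |4|->4, |1|->1, |4|->4
Step 3: Attach original signs; sum ranks with positive sign and with negative sign.
W+ = 4 + 4 + 4 = 12
W- = 4 + 7 + 4 + 1 = 16
(Check: W+ + W- = 28 should equal n(n+1)/2 = 28.)
Step 4: Test statistic W = min(W+, W-) = 12.
Step 5: Ties in |d|, so use the tie-corrected normal approximation.
        E[W] = n(n+1)/4 = 7*8/4 = 14.
        Tie groups: |d|=4 (t=5); sum(t^3 - t) = 120.
        Var[W] = n(n+1)(2n+1)/24 - sum(t^3-t)/48 = 840/24 - 120/48 = 32.5.
        z = (W - E[W]) / sqrt(Var[W]) = (12 - 14) / 5.7009 = -0.3508.
        Two-sided p = 2*Phi(z) = 0.725721.
Step 6: alpha = 0.1. fail to reject H0.

W+ = 12, W- = 16, W = min = 12, p = 0.725721, fail to reject H0.


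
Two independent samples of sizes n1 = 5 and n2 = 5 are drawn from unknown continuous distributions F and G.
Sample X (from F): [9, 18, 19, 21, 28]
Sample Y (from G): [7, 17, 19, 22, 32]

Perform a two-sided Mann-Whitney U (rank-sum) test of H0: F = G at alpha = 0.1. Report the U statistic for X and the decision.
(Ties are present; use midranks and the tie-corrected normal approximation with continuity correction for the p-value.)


Step 1: Combine and sort all 10 observations; assign midranks.
sorted (value, group): (7,Y), (9,X), (17,Y), (18,X), (19,X), (19,Y), (21,X), (22,Y), (28,X), (32,Y)
ranks: 7->1, 9->2, 17->3, 18->4, 19->5.5, 19->5.5, 21->7, 22->8, 28->9, 32->10
Step 2: Rank sum for X: R1 = 2 + 4 + 5.5 + 7 + 9 = 27.5.
Step 3: U_X = R1 - n1(n1+1)/2 = 27.5 - 5*6/2 = 27.5 - 15 = 12.5.
       U_Y = n1*n2 - U_X = 25 - 12.5 = 12.5.
Step 4: Ties are present, so use the tie-corrected normal approximation (with continuity correction) for the p-value.
Step 5: p-value = 1.000000; compare to alpha = 0.1. fail to reject H0.

U_X = 12.5, p = 1.000000, fail to reject H0 at alpha = 0.1.


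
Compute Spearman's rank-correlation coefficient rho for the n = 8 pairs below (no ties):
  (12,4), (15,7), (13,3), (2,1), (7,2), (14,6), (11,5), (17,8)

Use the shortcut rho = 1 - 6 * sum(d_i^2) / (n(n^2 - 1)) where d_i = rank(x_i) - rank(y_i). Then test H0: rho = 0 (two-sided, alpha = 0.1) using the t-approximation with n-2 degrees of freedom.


Step 1: Rank x and y separately (midranks; no ties here).
rank(x): 12->4, 15->7, 13->5, 2->1, 7->2, 14->6, 11->3, 17->8
rank(y): 4->4, 7->7, 3->3, 1->1, 2->2, 6->6, 5->5, 8->8
Step 2: d_i = R_x(i) - R_y(i); compute d_i^2.
  (4-4)^2=0, (7-7)^2=0, (5-3)^2=4, (1-1)^2=0, (2-2)^2=0, (6-6)^2=0, (3-5)^2=4, (8-8)^2=0
sum(d^2) = 8.
Step 3: rho = 1 - 6*8 / (8*(8^2 - 1)) = 1 - 48/504 = 0.904762.
Step 4: Under H0, t = rho * sqrt((n-2)/(1-rho^2)) = 5.2034 ~ t(6).
Step 5: Two-sided p-value from the t-distribution with 6 df = 0.002008.
Step 6: alpha = 0.1. reject H0.

rho = 0.9048, p = 0.002008, reject H0 at alpha = 0.1.


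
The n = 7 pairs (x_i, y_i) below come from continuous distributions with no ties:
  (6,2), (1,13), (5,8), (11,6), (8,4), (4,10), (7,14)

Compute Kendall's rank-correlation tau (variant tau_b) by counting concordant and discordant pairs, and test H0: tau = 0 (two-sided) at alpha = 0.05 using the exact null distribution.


Step 1: Enumerate the 21 unordered pairs (i,j) with i<j and classify each by sign(x_j-x_i) * sign(y_j-y_i).
  (1,2):dx=-5,dy=+11->D; (1,3):dx=-1,dy=+6->D; (1,4):dx=+5,dy=+4->C; (1,5):dx=+2,dy=+2->C
  (1,6):dx=-2,dy=+8->D; (1,7):dx=+1,dy=+12->C; (2,3):dx=+4,dy=-5->D; (2,4):dx=+10,dy=-7->D
  (2,5):dx=+7,dy=-9->D; (2,6):dx=+3,dy=-3->D; (2,7):dx=+6,dy=+1->C; (3,4):dx=+6,dy=-2->D
  (3,5):dx=+3,dy=-4->D; (3,6):dx=-1,dy=+2->D; (3,7):dx=+2,dy=+6->C; (4,5):dx=-3,dy=-2->C
  (4,6):dx=-7,dy=+4->D; (4,7):dx=-4,dy=+8->D; (5,6):dx=-4,dy=+6->D; (5,7):dx=-1,dy=+10->D
  (6,7):dx=+3,dy=+4->C
Step 2: C = 7, D = 14, total pairs = 21.
Step 3: tau = (C - D)/(n(n-1)/2) = (7 - 14)/21 = -0.333333.
Step 4: Exact two-sided p-value (enumerate n! = 5040 permutations of y under H0): p = 0.381349.
Step 5: alpha = 0.05. fail to reject H0.

tau_b = -0.3333 (C=7, D=14), p = 0.381349, fail to reject H0.


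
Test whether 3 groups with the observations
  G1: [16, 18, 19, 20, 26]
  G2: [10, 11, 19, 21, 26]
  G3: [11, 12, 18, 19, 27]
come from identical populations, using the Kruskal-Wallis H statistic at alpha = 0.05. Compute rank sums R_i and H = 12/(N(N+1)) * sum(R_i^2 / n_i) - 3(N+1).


Step 1: Combine all N = 15 observations and assign midranks.
sorted (value, group, rank): (10,G2,1), (11,G2,2.5), (11,G3,2.5), (12,G3,4), (16,G1,5), (18,G1,6.5), (18,G3,6.5), (19,G1,9), (19,G2,9), (19,G3,9), (20,G1,11), (21,G2,12), (26,G1,13.5), (26,G2,13.5), (27,G3,15)
Step 2: Sum ranks within each group.
R_1 = 45 (n_1 = 5)
R_2 = 38 (n_2 = 5)
R_3 = 37 (n_3 = 5)
Step 3: H = 12/(N(N+1)) * sum(R_i^2/n_i) - 3(N+1)
     = 12/(15*16) * (45^2/5 + 38^2/5 + 37^2/5) - 3*16
     = 0.050000 * 967.6 - 48
     = 0.380000.
Step 4: Ties present; correction factor C = 1 - 42/(15^3 - 15) = 0.987500. Corrected H = 0.380000 / 0.987500 = 0.384810.
Step 5: Under H0, H ~ chi^2(2); p-value = 0.824973.
Step 6: alpha = 0.05. fail to reject H0.

H = 0.3848, df = 2, p = 0.824973, fail to reject H0.


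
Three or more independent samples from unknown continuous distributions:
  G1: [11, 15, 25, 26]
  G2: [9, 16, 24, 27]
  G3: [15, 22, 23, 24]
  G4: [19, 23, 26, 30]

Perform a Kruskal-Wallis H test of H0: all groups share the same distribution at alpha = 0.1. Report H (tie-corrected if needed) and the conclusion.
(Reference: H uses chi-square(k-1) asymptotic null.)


Step 1: Combine all N = 16 observations and assign midranks.
sorted (value, group, rank): (9,G2,1), (11,G1,2), (15,G1,3.5), (15,G3,3.5), (16,G2,5), (19,G4,6), (22,G3,7), (23,G3,8.5), (23,G4,8.5), (24,G2,10.5), (24,G3,10.5), (25,G1,12), (26,G1,13.5), (26,G4,13.5), (27,G2,15), (30,G4,16)
Step 2: Sum ranks within each group.
R_1 = 31 (n_1 = 4)
R_2 = 31.5 (n_2 = 4)
R_3 = 29.5 (n_3 = 4)
R_4 = 44 (n_4 = 4)
Step 3: H = 12/(N(N+1)) * sum(R_i^2/n_i) - 3(N+1)
     = 12/(16*17) * (31^2/4 + 31.5^2/4 + 29.5^2/4 + 44^2/4) - 3*17
     = 0.044118 * 1189.88 - 51
     = 1.494485.
Step 4: Ties present; correction factor C = 1 - 24/(16^3 - 16) = 0.994118. Corrected H = 1.494485 / 0.994118 = 1.503328.
Step 5: Under H0, H ~ chi^2(3); p-value = 0.681502.
Step 6: alpha = 0.1. fail to reject H0.

H = 1.5033, df = 3, p = 0.681502, fail to reject H0.


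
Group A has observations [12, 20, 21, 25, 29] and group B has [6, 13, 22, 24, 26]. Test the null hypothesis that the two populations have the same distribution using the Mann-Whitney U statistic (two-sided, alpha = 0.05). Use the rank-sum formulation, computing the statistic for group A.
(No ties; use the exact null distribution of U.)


Step 1: Combine and sort all 10 observations; assign midranks.
sorted (value, group): (6,Y), (12,X), (13,Y), (20,X), (21,X), (22,Y), (24,Y), (25,X), (26,Y), (29,X)
ranks: 6->1, 12->2, 13->3, 20->4, 21->5, 22->6, 24->7, 25->8, 26->9, 29->10
Step 2: Rank sum for X: R1 = 2 + 4 + 5 + 8 + 10 = 29.
Step 3: U_X = R1 - n1(n1+1)/2 = 29 - 5*6/2 = 29 - 15 = 14.
       U_Y = n1*n2 - U_X = 25 - 14 = 11.
Step 4: No ties, so the exact null distribution of U (based on enumerating the C(10,5) = 252 equally likely rank assignments) gives the two-sided p-value.
Step 5: p-value = 0.841270; compare to alpha = 0.05. fail to reject H0.

U_X = 14, p = 0.841270, fail to reject H0 at alpha = 0.05.


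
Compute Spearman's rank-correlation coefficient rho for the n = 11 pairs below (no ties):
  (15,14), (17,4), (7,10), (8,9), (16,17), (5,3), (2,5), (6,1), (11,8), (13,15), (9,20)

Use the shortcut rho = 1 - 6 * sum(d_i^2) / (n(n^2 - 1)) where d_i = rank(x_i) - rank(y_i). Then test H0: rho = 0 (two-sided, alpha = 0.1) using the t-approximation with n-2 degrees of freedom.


Step 1: Rank x and y separately (midranks; no ties here).
rank(x): 15->9, 17->11, 7->4, 8->5, 16->10, 5->2, 2->1, 6->3, 11->7, 13->8, 9->6
rank(y): 14->8, 4->3, 10->7, 9->6, 17->10, 3->2, 5->4, 1->1, 8->5, 15->9, 20->11
Step 2: d_i = R_x(i) - R_y(i); compute d_i^2.
  (9-8)^2=1, (11-3)^2=64, (4-7)^2=9, (5-6)^2=1, (10-10)^2=0, (2-2)^2=0, (1-4)^2=9, (3-1)^2=4, (7-5)^2=4, (8-9)^2=1, (6-11)^2=25
sum(d^2) = 118.
Step 3: rho = 1 - 6*118 / (11*(11^2 - 1)) = 1 - 708/1320 = 0.463636.
Step 4: Under H0, t = rho * sqrt((n-2)/(1-rho^2)) = 1.5698 ~ t(9).
Step 5: Two-sided p-value from the t-distribution with 9 df = 0.150901.
Step 6: alpha = 0.1. fail to reject H0.

rho = 0.4636, p = 0.150901, fail to reject H0 at alpha = 0.1.


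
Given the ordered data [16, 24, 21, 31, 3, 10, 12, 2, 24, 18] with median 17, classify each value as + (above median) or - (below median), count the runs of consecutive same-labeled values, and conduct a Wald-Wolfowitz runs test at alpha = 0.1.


Step 1: Compute median = 17; label A = above, B = below.
Labels in order: BAAABBBBAA  (n_A = 5, n_B = 5)
Step 2: Count runs R = 4.
Step 3: Under H0 (random ordering), E[R] = 2*n_A*n_B/(n_A+n_B) + 1 = 2*5*5/10 + 1 = 6.0000.
        Var[R] = 2*n_A*n_B*(2*n_A*n_B - n_A - n_B) / ((n_A+n_B)^2 * (n_A+n_B-1)) = 2000/900 = 2.2222.
        SD[R] = 1.4907.
Step 4: Continuity-corrected z = (R + 0.5 - E[R]) / SD[R] = (4 + 0.5 - 6.0000) / 1.4907 = -1.0062.
Step 5: Two-sided p-value via normal approximation = 2*(1 - Phi(|z|)) = 0.314305.
Step 6: alpha = 0.1. fail to reject H0.

R = 4, z = -1.0062, p = 0.314305, fail to reject H0.


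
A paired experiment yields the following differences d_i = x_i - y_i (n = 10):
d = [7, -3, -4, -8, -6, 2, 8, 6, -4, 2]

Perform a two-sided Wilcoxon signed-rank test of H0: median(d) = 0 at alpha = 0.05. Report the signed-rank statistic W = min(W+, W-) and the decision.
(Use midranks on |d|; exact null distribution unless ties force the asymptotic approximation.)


Step 1: Drop any zero differences (none here) and take |d_i|.
|d| = [7, 3, 4, 8, 6, 2, 8, 6, 4, 2]
Step 2: Midrank |d_i| (ties get averaged ranks).
ranks: |7|->8, |3|->3, |4|->4.5, |8|->9.5, |6|->6.5, |2|->1.5, |8|->9.5, |6|->6.5, |4|->4.5, |2|->1.5
Step 3: Attach original signs; sum ranks with positive sign and with negative sign.
W+ = 8 + 1.5 + 9.5 + 6.5 + 1.5 = 27
W- = 3 + 4.5 + 9.5 + 6.5 + 4.5 = 28
(Check: W+ + W- = 55 should equal n(n+1)/2 = 55.)
Step 4: Test statistic W = min(W+, W-) = 27.
Step 5: Ties in |d|, so use the tie-corrected normal approximation.
        E[W] = n(n+1)/4 = 10*11/4 = 27.5.
        Tie groups: |d|=2 (t=2), |d|=4 (t=2), |d|=6 (t=2), |d|=8 (t=2); sum(t^3 - t) = 24.
        Var[W] = n(n+1)(2n+1)/24 - sum(t^3-t)/48 = 2310/24 - 24/48 = 95.75.
        z = (W - E[W]) / sqrt(Var[W]) = (27 - 27.5) / 9.7852 = -0.0511.
        Two-sided p = 2*Phi(z) = 0.959248.
Step 6: alpha = 0.05. fail to reject H0.

W+ = 27, W- = 28, W = min = 27, p = 0.959248, fail to reject H0.


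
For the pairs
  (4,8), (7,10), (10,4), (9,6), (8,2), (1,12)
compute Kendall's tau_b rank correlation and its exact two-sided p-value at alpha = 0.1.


Step 1: Enumerate the 15 unordered pairs (i,j) with i<j and classify each by sign(x_j-x_i) * sign(y_j-y_i).
  (1,2):dx=+3,dy=+2->C; (1,3):dx=+6,dy=-4->D; (1,4):dx=+5,dy=-2->D; (1,5):dx=+4,dy=-6->D
  (1,6):dx=-3,dy=+4->D; (2,3):dx=+3,dy=-6->D; (2,4):dx=+2,dy=-4->D; (2,5):dx=+1,dy=-8->D
  (2,6):dx=-6,dy=+2->D; (3,4):dx=-1,dy=+2->D; (3,5):dx=-2,dy=-2->C; (3,6):dx=-9,dy=+8->D
  (4,5):dx=-1,dy=-4->C; (4,6):dx=-8,dy=+6->D; (5,6):dx=-7,dy=+10->D
Step 2: C = 3, D = 12, total pairs = 15.
Step 3: tau = (C - D)/(n(n-1)/2) = (3 - 12)/15 = -0.600000.
Step 4: Exact two-sided p-value (enumerate n! = 720 permutations of y under H0): p = 0.136111.
Step 5: alpha = 0.1. fail to reject H0.

tau_b = -0.6000 (C=3, D=12), p = 0.136111, fail to reject H0.


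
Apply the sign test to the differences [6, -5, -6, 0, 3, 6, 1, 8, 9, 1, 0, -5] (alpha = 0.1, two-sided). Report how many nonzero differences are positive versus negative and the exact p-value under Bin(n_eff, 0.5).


Step 1: Discard zero differences. Original n = 12; n_eff = number of nonzero differences = 10.
Nonzero differences (with sign): +6, -5, -6, +3, +6, +1, +8, +9, +1, -5
Step 2: Count signs: positive = 7, negative = 3.
Step 3: Under H0: P(positive) = 0.5, so the number of positives S ~ Bin(10, 0.5).
Step 4: Two-sided exact p-value = sum of Bin(10,0.5) probabilities at or below the observed probability = 0.343750.
Step 5: alpha = 0.1. fail to reject H0.

n_eff = 10, pos = 7, neg = 3, p = 0.343750, fail to reject H0.


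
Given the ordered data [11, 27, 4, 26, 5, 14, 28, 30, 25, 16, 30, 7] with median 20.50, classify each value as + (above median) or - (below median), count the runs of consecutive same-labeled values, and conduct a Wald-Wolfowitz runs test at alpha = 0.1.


Step 1: Compute median = 20.50; label A = above, B = below.
Labels in order: BABABBAAABAB  (n_A = 6, n_B = 6)
Step 2: Count runs R = 9.
Step 3: Under H0 (random ordering), E[R] = 2*n_A*n_B/(n_A+n_B) + 1 = 2*6*6/12 + 1 = 7.0000.
        Var[R] = 2*n_A*n_B*(2*n_A*n_B - n_A - n_B) / ((n_A+n_B)^2 * (n_A+n_B-1)) = 4320/1584 = 2.7273.
        SD[R] = 1.6514.
Step 4: Continuity-corrected z = (R - 0.5 - E[R]) / SD[R] = (9 - 0.5 - 7.0000) / 1.6514 = 0.9083.
Step 5: Two-sided p-value via normal approximation = 2*(1 - Phi(|z|)) = 0.363722.
Step 6: alpha = 0.1. fail to reject H0.

R = 9, z = 0.9083, p = 0.363722, fail to reject H0.


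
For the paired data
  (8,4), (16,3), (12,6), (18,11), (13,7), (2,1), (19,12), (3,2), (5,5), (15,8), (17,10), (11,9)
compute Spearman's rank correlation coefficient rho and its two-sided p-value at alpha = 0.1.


Step 1: Rank x and y separately (midranks; no ties here).
rank(x): 8->4, 16->9, 12->6, 18->11, 13->7, 2->1, 19->12, 3->2, 5->3, 15->8, 17->10, 11->5
rank(y): 4->4, 3->3, 6->6, 11->11, 7->7, 1->1, 12->12, 2->2, 5->5, 8->8, 10->10, 9->9
Step 2: d_i = R_x(i) - R_y(i); compute d_i^2.
  (4-4)^2=0, (9-3)^2=36, (6-6)^2=0, (11-11)^2=0, (7-7)^2=0, (1-1)^2=0, (12-12)^2=0, (2-2)^2=0, (3-5)^2=4, (8-8)^2=0, (10-10)^2=0, (5-9)^2=16
sum(d^2) = 56.
Step 3: rho = 1 - 6*56 / (12*(12^2 - 1)) = 1 - 336/1716 = 0.804196.
Step 4: Under H0, t = rho * sqrt((n-2)/(1-rho^2)) = 4.2787 ~ t(10).
Step 5: Two-sided p-value from the t-distribution with 10 df = 0.001615.
Step 6: alpha = 0.1. reject H0.

rho = 0.8042, p = 0.001615, reject H0 at alpha = 0.1.


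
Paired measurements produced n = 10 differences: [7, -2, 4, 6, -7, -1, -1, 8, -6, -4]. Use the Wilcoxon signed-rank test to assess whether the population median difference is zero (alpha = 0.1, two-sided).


Step 1: Drop any zero differences (none here) and take |d_i|.
|d| = [7, 2, 4, 6, 7, 1, 1, 8, 6, 4]
Step 2: Midrank |d_i| (ties get averaged ranks).
ranks: |7|->8.5, |2|->3, |4|->4.5, |6|->6.5, |7|->8.5, |1|->1.5, |1|->1.5, |8|->10, |6|->6.5, |4|->4.5
Step 3: Attach original signs; sum ranks with positive sign and with negative sign.
W+ = 8.5 + 4.5 + 6.5 + 10 = 29.5
W- = 3 + 8.5 + 1.5 + 1.5 + 6.5 + 4.5 = 25.5
(Check: W+ + W- = 55 should equal n(n+1)/2 = 55.)
Step 4: Test statistic W = min(W+, W-) = 25.5.
Step 5: Ties in |d|, so use the tie-corrected normal approximation.
        E[W] = n(n+1)/4 = 10*11/4 = 27.5.
        Tie groups: |d|=1 (t=2), |d|=4 (t=2), |d|=6 (t=2), |d|=7 (t=2); sum(t^3 - t) = 24.
        Var[W] = n(n+1)(2n+1)/24 - sum(t^3-t)/48 = 2310/24 - 24/48 = 95.75.
        z = (W - E[W]) / sqrt(Var[W]) = (25.5 - 27.5) / 9.7852 = -0.2044.
        Two-sided p = 2*Phi(z) = 0.838048.
Step 6: alpha = 0.1. fail to reject H0.

W+ = 29.5, W- = 25.5, W = min = 25.5, p = 0.838048, fail to reject H0.


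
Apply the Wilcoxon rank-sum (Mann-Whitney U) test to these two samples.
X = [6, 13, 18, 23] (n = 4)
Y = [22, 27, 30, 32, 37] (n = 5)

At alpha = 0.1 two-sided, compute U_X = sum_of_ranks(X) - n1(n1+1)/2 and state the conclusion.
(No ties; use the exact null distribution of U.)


Step 1: Combine and sort all 9 observations; assign midranks.
sorted (value, group): (6,X), (13,X), (18,X), (22,Y), (23,X), (27,Y), (30,Y), (32,Y), (37,Y)
ranks: 6->1, 13->2, 18->3, 22->4, 23->5, 27->6, 30->7, 32->8, 37->9
Step 2: Rank sum for X: R1 = 1 + 2 + 3 + 5 = 11.
Step 3: U_X = R1 - n1(n1+1)/2 = 11 - 4*5/2 = 11 - 10 = 1.
       U_Y = n1*n2 - U_X = 20 - 1 = 19.
Step 4: No ties, so the exact null distribution of U (based on enumerating the C(9,4) = 126 equally likely rank assignments) gives the two-sided p-value.
Step 5: p-value = 0.031746; compare to alpha = 0.1. reject H0.

U_X = 1, p = 0.031746, reject H0 at alpha = 0.1.


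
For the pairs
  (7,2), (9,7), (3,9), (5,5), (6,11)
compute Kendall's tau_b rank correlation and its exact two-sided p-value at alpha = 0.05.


Step 1: Enumerate the 10 unordered pairs (i,j) with i<j and classify each by sign(x_j-x_i) * sign(y_j-y_i).
  (1,2):dx=+2,dy=+5->C; (1,3):dx=-4,dy=+7->D; (1,4):dx=-2,dy=+3->D; (1,5):dx=-1,dy=+9->D
  (2,3):dx=-6,dy=+2->D; (2,4):dx=-4,dy=-2->C; (2,5):dx=-3,dy=+4->D; (3,4):dx=+2,dy=-4->D
  (3,5):dx=+3,dy=+2->C; (4,5):dx=+1,dy=+6->C
Step 2: C = 4, D = 6, total pairs = 10.
Step 3: tau = (C - D)/(n(n-1)/2) = (4 - 6)/10 = -0.200000.
Step 4: Exact two-sided p-value (enumerate n! = 120 permutations of y under H0): p = 0.816667.
Step 5: alpha = 0.05. fail to reject H0.

tau_b = -0.2000 (C=4, D=6), p = 0.816667, fail to reject H0.


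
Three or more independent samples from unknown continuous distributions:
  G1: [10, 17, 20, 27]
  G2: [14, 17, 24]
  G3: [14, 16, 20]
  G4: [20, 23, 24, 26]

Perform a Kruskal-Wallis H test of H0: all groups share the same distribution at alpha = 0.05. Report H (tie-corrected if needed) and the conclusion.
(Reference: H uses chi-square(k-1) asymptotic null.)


Step 1: Combine all N = 14 observations and assign midranks.
sorted (value, group, rank): (10,G1,1), (14,G2,2.5), (14,G3,2.5), (16,G3,4), (17,G1,5.5), (17,G2,5.5), (20,G1,8), (20,G3,8), (20,G4,8), (23,G4,10), (24,G2,11.5), (24,G4,11.5), (26,G4,13), (27,G1,14)
Step 2: Sum ranks within each group.
R_1 = 28.5 (n_1 = 4)
R_2 = 19.5 (n_2 = 3)
R_3 = 14.5 (n_3 = 3)
R_4 = 42.5 (n_4 = 4)
Step 3: H = 12/(N(N+1)) * sum(R_i^2/n_i) - 3(N+1)
     = 12/(14*15) * (28.5^2/4 + 19.5^2/3 + 14.5^2/3 + 42.5^2/4) - 3*15
     = 0.057143 * 851.458 - 45
     = 3.654762.
Step 4: Ties present; correction factor C = 1 - 42/(14^3 - 14) = 0.984615. Corrected H = 3.654762 / 0.984615 = 3.711868.
Step 5: Under H0, H ~ chi^2(3); p-value = 0.294305.
Step 6: alpha = 0.05. fail to reject H0.

H = 3.7119, df = 3, p = 0.294305, fail to reject H0.


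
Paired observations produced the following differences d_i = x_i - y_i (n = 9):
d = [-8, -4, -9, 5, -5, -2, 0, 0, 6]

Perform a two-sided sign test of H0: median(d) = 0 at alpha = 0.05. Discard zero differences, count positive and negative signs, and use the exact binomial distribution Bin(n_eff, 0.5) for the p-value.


Step 1: Discard zero differences. Original n = 9; n_eff = number of nonzero differences = 7.
Nonzero differences (with sign): -8, -4, -9, +5, -5, -2, +6
Step 2: Count signs: positive = 2, negative = 5.
Step 3: Under H0: P(positive) = 0.5, so the number of positives S ~ Bin(7, 0.5).
Step 4: Two-sided exact p-value = sum of Bin(7,0.5) probabilities at or below the observed probability = 0.453125.
Step 5: alpha = 0.05. fail to reject H0.

n_eff = 7, pos = 2, neg = 5, p = 0.453125, fail to reject H0.


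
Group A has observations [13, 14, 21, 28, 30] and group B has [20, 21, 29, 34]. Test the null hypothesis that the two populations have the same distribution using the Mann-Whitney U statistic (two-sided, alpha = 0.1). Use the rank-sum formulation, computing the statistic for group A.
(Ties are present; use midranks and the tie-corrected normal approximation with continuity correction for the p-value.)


Step 1: Combine and sort all 9 observations; assign midranks.
sorted (value, group): (13,X), (14,X), (20,Y), (21,X), (21,Y), (28,X), (29,Y), (30,X), (34,Y)
ranks: 13->1, 14->2, 20->3, 21->4.5, 21->4.5, 28->6, 29->7, 30->8, 34->9
Step 2: Rank sum for X: R1 = 1 + 2 + 4.5 + 6 + 8 = 21.5.
Step 3: U_X = R1 - n1(n1+1)/2 = 21.5 - 5*6/2 = 21.5 - 15 = 6.5.
       U_Y = n1*n2 - U_X = 20 - 6.5 = 13.5.
Step 4: Ties are present, so use the tie-corrected normal approximation (with continuity correction) for the p-value.
Step 5: p-value = 0.460558; compare to alpha = 0.1. fail to reject H0.

U_X = 6.5, p = 0.460558, fail to reject H0 at alpha = 0.1.


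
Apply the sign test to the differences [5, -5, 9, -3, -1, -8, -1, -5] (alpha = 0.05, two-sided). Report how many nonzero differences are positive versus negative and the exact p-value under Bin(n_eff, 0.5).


Step 1: Discard zero differences. Original n = 8; n_eff = number of nonzero differences = 8.
Nonzero differences (with sign): +5, -5, +9, -3, -1, -8, -1, -5
Step 2: Count signs: positive = 2, negative = 6.
Step 3: Under H0: P(positive) = 0.5, so the number of positives S ~ Bin(8, 0.5).
Step 4: Two-sided exact p-value = sum of Bin(8,0.5) probabilities at or below the observed probability = 0.289062.
Step 5: alpha = 0.05. fail to reject H0.

n_eff = 8, pos = 2, neg = 6, p = 0.289062, fail to reject H0.


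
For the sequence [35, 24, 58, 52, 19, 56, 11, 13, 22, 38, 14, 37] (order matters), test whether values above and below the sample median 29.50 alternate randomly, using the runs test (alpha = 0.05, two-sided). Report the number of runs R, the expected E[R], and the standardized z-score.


Step 1: Compute median = 29.50; label A = above, B = below.
Labels in order: ABAABABBBABA  (n_A = 6, n_B = 6)
Step 2: Count runs R = 9.
Step 3: Under H0 (random ordering), E[R] = 2*n_A*n_B/(n_A+n_B) + 1 = 2*6*6/12 + 1 = 7.0000.
        Var[R] = 2*n_A*n_B*(2*n_A*n_B - n_A - n_B) / ((n_A+n_B)^2 * (n_A+n_B-1)) = 4320/1584 = 2.7273.
        SD[R] = 1.6514.
Step 4: Continuity-corrected z = (R - 0.5 - E[R]) / SD[R] = (9 - 0.5 - 7.0000) / 1.6514 = 0.9083.
Step 5: Two-sided p-value via normal approximation = 2*(1 - Phi(|z|)) = 0.363722.
Step 6: alpha = 0.05. fail to reject H0.

R = 9, z = 0.9083, p = 0.363722, fail to reject H0.


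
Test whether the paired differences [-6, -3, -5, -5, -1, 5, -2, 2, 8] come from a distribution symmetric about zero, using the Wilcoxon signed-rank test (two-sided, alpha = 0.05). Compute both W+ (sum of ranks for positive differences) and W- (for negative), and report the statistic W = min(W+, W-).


Step 1: Drop any zero differences (none here) and take |d_i|.
|d| = [6, 3, 5, 5, 1, 5, 2, 2, 8]
Step 2: Midrank |d_i| (ties get averaged ranks).
ranks: |6|->8, |3|->4, |5|->6, |5|->6, |1|->1, |5|->6, |2|->2.5, |2|->2.5, |8|->9
Step 3: Attach original signs; sum ranks with positive sign and with negative sign.
W+ = 6 + 2.5 + 9 = 17.5
W- = 8 + 4 + 6 + 6 + 1 + 2.5 = 27.5
(Check: W+ + W- = 45 should equal n(n+1)/2 = 45.)
Step 4: Test statistic W = min(W+, W-) = 17.5.
Step 5: Ties in |d|, so use the tie-corrected normal approximation.
        E[W] = n(n+1)/4 = 9*10/4 = 22.5.
        Tie groups: |d|=2 (t=2), |d|=5 (t=3); sum(t^3 - t) = 30.
        Var[W] = n(n+1)(2n+1)/24 - sum(t^3-t)/48 = 1710/24 - 30/48 = 70.625.
        z = (W - E[W]) / sqrt(Var[W]) = (17.5 - 22.5) / 8.4039 = -0.5950.
        Two-sided p = 2*Phi(z) = 0.551867.
Step 6: alpha = 0.05. fail to reject H0.

W+ = 17.5, W- = 27.5, W = min = 17.5, p = 0.551867, fail to reject H0.


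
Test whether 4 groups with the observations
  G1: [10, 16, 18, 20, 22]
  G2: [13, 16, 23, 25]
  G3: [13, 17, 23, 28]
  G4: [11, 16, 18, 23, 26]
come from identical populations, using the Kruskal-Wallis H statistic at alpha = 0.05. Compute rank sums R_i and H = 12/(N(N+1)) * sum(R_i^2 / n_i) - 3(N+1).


Step 1: Combine all N = 18 observations and assign midranks.
sorted (value, group, rank): (10,G1,1), (11,G4,2), (13,G2,3.5), (13,G3,3.5), (16,G1,6), (16,G2,6), (16,G4,6), (17,G3,8), (18,G1,9.5), (18,G4,9.5), (20,G1,11), (22,G1,12), (23,G2,14), (23,G3,14), (23,G4,14), (25,G2,16), (26,G4,17), (28,G3,18)
Step 2: Sum ranks within each group.
R_1 = 39.5 (n_1 = 5)
R_2 = 39.5 (n_2 = 4)
R_3 = 43.5 (n_3 = 4)
R_4 = 48.5 (n_4 = 5)
Step 3: H = 12/(N(N+1)) * sum(R_i^2/n_i) - 3(N+1)
     = 12/(18*19) * (39.5^2/5 + 39.5^2/4 + 43.5^2/4 + 48.5^2/5) - 3*19
     = 0.035088 * 1645.62 - 57
     = 0.741228.
Step 4: Ties present; correction factor C = 1 - 60/(18^3 - 18) = 0.989680. Corrected H = 0.741228 / 0.989680 = 0.748957.
Step 5: Under H0, H ~ chi^2(3); p-value = 0.861633.
Step 6: alpha = 0.05. fail to reject H0.

H = 0.7490, df = 3, p = 0.861633, fail to reject H0.
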